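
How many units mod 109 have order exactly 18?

6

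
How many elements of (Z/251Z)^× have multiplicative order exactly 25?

20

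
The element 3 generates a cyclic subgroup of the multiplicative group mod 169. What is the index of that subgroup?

By Lagrange's theorem, ord_169(3) divides φ(169) = φ(13^2) = 13·(13−1) = 156 = 2^2 · 3 · 13.
Divisors of 156: 1, 2, 3, 4, 6, 12, 13, 26, 39, 52, 78, 156.
Test each divisor d:
3^1 ≡ 3 (mod 169)
3^2 ≡ 9 (mod 169)
3^3 ≡ 27 (mod 169)
3^4 ≡ 81 (mod 169)
3^6 ≡ 53 (mod 169)
3^12 ≡ 105 (mod 169)
3^13 ≡ 146 (mod 169)
3^26 ≡ 22 (mod 169)
3^39 ≡ 1 (mod 169) ✓
Thus |⟨3⟩| = ord(3) = 39.
Index = |(Z/169Z)^×| / |⟨3⟩| = 156 / 39 = 4.

4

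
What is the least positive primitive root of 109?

6

φ(109) = 109 − 1 = 108 = 2^2 · 3^3.
g is a primitive root iff g^(108/q) ≢ 1 (mod 109) for each prime q ∈ {2, 3}.
g = 2: 2^54 ≡ 108; 2^36 ≡ 1 — hits 1, so not a primitive root.
g = 3: 3^54 ≡ 1 — hits 1, so not a primitive root.
g = 4: 4^54 ≡ 1 — hits 1, so not a primitive root.
g = 5: 5^54 ≡ 1 — hits 1, so not a primitive root.
g = 6: 6^54 ≡ 108; 6^36 ≡ 63 — none is 1, so 6 is a primitive root.
The smallest primitive root modulo 109 is 6.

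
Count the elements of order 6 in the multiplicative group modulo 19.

φ(19) = 19 − 1 = 18 = 2 · 3^2.
In a cyclic group of order 18, there are φ(d) elements of order d for each divisor d of 18, and zero for non-divisors.
6 = 2 · 3 divides 18, and φ(6) = 2.

2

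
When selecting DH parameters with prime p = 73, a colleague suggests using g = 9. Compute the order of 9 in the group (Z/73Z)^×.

By Lagrange's theorem, ord_73(9) divides φ(73) = 73 − 1 = 72 = 2^3 · 3^2.
Divisors of 72: 1, 2, 3, 4, 6, 8, 9, 12, 18, 24, 36, 72.
Check 9^d mod 73 for each divisor in increasing order:
9^1 ≡ 9 (mod 73)
9^2 ≡ 8 (mod 73)
9^3 ≡ 72 (mod 73)
9^4 ≡ 64 (mod 73)
9^6 ≡ 1 (mod 73) ✓
Hence ord(9) = 6.

6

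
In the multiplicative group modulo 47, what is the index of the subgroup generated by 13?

1

ord(13) | φ(47) = 47 − 1 = 46 = 2 · 23.
Divisors of 46: 1, 2, 23, 46.
Compute 13^d (mod 47) for the divisors d until we hit 1:
13^1 ≡ 13 (mod 47)
13^2 ≡ 28 (mod 47)
13^23 ≡ 46 (mod 47)
13^46 ≡ 1 (mod 47) ✓
Thus |⟨13⟩| = ord(13) = 46.
[(Z/47Z)^× : ⟨13⟩] = 46/46 = 1.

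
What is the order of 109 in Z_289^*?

272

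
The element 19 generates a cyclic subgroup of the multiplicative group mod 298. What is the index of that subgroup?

4

ord(19) | φ(298) = φ(2)·φ(149) = 1·148 = 148 = 2^2 · 37.
Divisors of 148: 1, 2, 4, 37, 74, 148.
Compute 19^d (mod 298) for the divisors d until we hit 1:
19^1 ≡ 19 (mod 298)
19^2 ≡ 63 (mod 298)
19^4 ≡ 95 (mod 298)
19^37 ≡ 1 (mod 298) ✓
The order of 19 is 37, so the subgroup it generates has 37 elements.
The index is φ(298) / ord(19) = 148 / 37 = 4.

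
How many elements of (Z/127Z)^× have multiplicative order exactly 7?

φ(127) = 127 − 1 = 126 = 2 · 3^2 · 7.
Since (Z/127Z)^× is cyclic of order 126, the number of elements of order d is φ(d) when d | 126 and 0 otherwise.
7 | 126, and φ(7) = 7 − 1 = 6.

6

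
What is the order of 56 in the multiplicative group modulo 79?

6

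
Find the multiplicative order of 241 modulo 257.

ord(241) | φ(257) = 257 − 1 = 256 = 2^8.
Divisors of 256: 1, 2, 4, 8, 16, 32, 64, 128, 256.
Evaluate successive powers at the divisors of 256:
241^1 ≡ 241 (mod 257)
241^2 ≡ 256 (mod 257)
241^4 ≡ 1 (mod 257) ✓
Therefore the multiplicative order of 241 modulo 257 is 4.

4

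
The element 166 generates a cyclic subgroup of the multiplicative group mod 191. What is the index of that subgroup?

ord(166) | φ(191) = 191 − 1 = 190 = 2 · 5 · 19.
Divisors of 190: 1, 2, 5, 10, 19, 38, 95, 190.
Compute 166^d (mod 191) for the divisors d until we hit 1:
166^1 ≡ 166 (mod 191)
166^2 ≡ 52 (mod 191)
166^5 ≡ 14 (mod 191)
166^10 ≡ 5 (mod 191)
166^19 ≡ 190 (mod 191)
166^38 ≡ 1 (mod 191) ✓
Thus |⟨166⟩| = ord(166) = 38.
Index = |(Z/191Z)^×| / |⟨166⟩| = 190 / 38 = 5.

5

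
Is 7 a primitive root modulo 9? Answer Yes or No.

φ(9) = φ(3^2) = 3·(3−1) = 6 = 2 · 3.
Test 7^(6/q) mod 9 for each prime factor q of 6:
7^3 ≡ 1 (mod 9)  [q = 2: ≡ 1 ✗]
7^2 ≡ 4 (mod 9)  [q = 3: ≢ 1 ✓]
Since 7^3 ≡ 1, the order of 7 divides 3 < 6, so 7 is not a primitive root.

No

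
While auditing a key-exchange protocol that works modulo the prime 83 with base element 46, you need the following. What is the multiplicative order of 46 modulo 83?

82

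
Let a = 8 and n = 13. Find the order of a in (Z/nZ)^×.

4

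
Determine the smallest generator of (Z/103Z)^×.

φ(103) = 103 − 1 = 102 = 2 · 3 · 17.
g is a primitive root iff g^(102/q) ≢ 1 (mod 103) for each prime q ∈ {2, 3, 17}.
g = 2: 2^51 ≡ 1 — hits 1, so not a primitive root.
g = 3: 3^51 ≡ 102; 3^34 ≡ 1 — hits 1, so not a primitive root.
g = 4: 4^51 ≡ 1 — hits 1, so not a primitive root.
g = 5: 5^51 ≡ 102; 5^34 ≡ 56; 5^6 ≡ 72 — none is 1, so 5 is a primitive root.
The smallest primitive root modulo 103 is 5.

5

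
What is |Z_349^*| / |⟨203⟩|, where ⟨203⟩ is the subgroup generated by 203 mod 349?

3

ord(203) | φ(349) = 349 − 1 = 348 = 2^2 · 3 · 29.
Divisors of 348: 1, 2, 3, 4, 6, 12, 29, 58, 87, 116, 174, 348.
Test each divisor d:
203^1 ≡ 203
203^2 ≡ 27
203^3 ≡ 246
203^4 ≡ 31
203^6 ≡ 139
203^12 ≡ 126
203^29 ≡ 136
203^58 ≡ 348
203^87 ≡ 213
203^116 ≡ 1
The order of 203 is 116, so the subgroup it generates has 116 elements.
Index = |(Z/349Z)^×| / |⟨203⟩| = 348 / 116 = 3.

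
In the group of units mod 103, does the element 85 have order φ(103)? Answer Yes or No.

φ(103) = 103 − 1 = 102 = 2 · 3 · 17.
85 is a primitive root mod 103 iff 85^(φ(103)/q) ≢ 1 for every prime q | φ(103), i.e. q ∈ {2, 3, 17}.
85^51 ≡ 102 (mod 103)  [q = 2: ≢ 1 ✓]
85^34 ≡ 46 (mod 103)  [q = 3: ≢ 1 ✓]
85^6 ≡ 79 (mod 103)  [q = 17: ≢ 1 ✓]
All checks pass, so 85 has order 102 and is a primitive root modulo 103.

Yes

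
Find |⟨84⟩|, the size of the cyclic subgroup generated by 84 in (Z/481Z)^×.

The order of 84 must divide φ(481) = φ(13·37) = (13−1)·(37−1) = 12·36 = 432 = 2^4 · 3^3.
Divisors of 432: 1, 2, 3, 4, 6, 8, 9, 12, 16, 18, 24, 27, 36, 48, 54, 72, 108, 144, 216, 432.
Check 84^d mod 481 for each divisor in increasing order:
84^1 ≡ 84 (mod 481)
84^2 ≡ 322 (mod 481)
84^3 ≡ 112 (mod 481)
84^4 ≡ 269 (mod 481)
84^6 ≡ 38 (mod 481)
84^8 ≡ 211 (mod 481)
84^9 ≡ 408 (mod 481)
84^12 ≡ 1 (mod 481) ✓
Therefore the multiplicative order of 84 modulo 481 is 12.

12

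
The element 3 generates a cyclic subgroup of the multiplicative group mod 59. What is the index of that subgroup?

The order of 3 must divide φ(59) = 59 − 1 = 58 = 2 · 29.
Divisors of 58: 1, 2, 29, 58.
Test each divisor d:
3^1 ≡ 3
3^2 ≡ 9
3^29 ≡ 1
Thus |⟨3⟩| = ord(3) = 29.
[(Z/59Z)^× : ⟨3⟩] = 58/29 = 2.

2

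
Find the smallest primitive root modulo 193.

5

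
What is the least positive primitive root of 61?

2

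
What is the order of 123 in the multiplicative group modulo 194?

By Lagrange's theorem, ord_194(123) divides φ(194) = φ(2)·φ(97) = 1·96 = 96 = 2^5 · 3.
Divisors of 96: 1, 2, 3, 4, 6, 8, 12, 16, 24, 32, 48, 96.
Test each divisor d:
123^1 ≡ 123
123^2 ≡ 191
123^3 ≡ 19
123^4 ≡ 9
123^6 ≡ 167
123^8 ≡ 81
123^12 ≡ 147
123^16 ≡ 159
123^24 ≡ 75
123^32 ≡ 61
123^48 ≡ 193
123^96 ≡ 1
Therefore the multiplicative order of 123 modulo 194 is 96.

96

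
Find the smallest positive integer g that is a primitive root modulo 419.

φ(419) = 419 − 1 = 418 = 2 · 11 · 19.
Test candidates g = 2, 3, … against the prime factors q ∈ {2, 11, 19} of φ(419): g is a generator iff g^(418/q) ≢ 1 for every such q.
g = 2: 2^209 ≡ 418; 2^38 ≡ 334; 2^22 ≡ 114 — none is 1, so 2 is a primitive root.
Hence the least primitive root of 419 is 2.

2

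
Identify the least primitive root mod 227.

φ(227) = 227 − 1 = 226 = 2 · 113.
Test candidates g = 2, 3, … against the prime factors q ∈ {2, 113} of φ(227): g is a generator iff g^(226/q) ≢ 1 for every such q.
g = 2: 2^113 ≡ 226; 2^2 ≡ 4 — none is 1, so 2 is a primitive root.
The smallest primitive root modulo 227 is 2.

2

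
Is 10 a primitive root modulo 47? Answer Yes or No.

Yes

φ(47) = 47 − 1 = 46 = 2 · 23.
It suffices to check that the order of 10 is not a proper divisor of 46: compute 10^(46/q) for q ∈ {2, 23}.
10^23 ≡ 46 (mod 47)  [q = 2: ≢ 1 ✓]
10^2 ≡ 6 (mod 47)  [q = 23: ≢ 1 ✓]
None equal 1, so ord_47(10) = 46: 10 is a primitive root.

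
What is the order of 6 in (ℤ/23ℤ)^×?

11

The order of 6 must divide φ(23) = 23 − 1 = 22 = 2 · 11.
Divisors of 22: 1, 2, 11, 22.
Compute 6^d (mod 23) for the divisors d until we hit 1:
6^1 ≡ 6 (mod 23)
6^2 ≡ 13 (mod 23)
6^11 ≡ 1 (mod 23) ✓
The smallest such exponent is 11, so the order of 6 is 11.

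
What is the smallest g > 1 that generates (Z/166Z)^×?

φ(166) = φ(2)·φ(83) = 1·82 = 82 = 2 · 41.
Test candidates g = 2, 3, … against the prime factors q ∈ {2, 41} of φ(166): g is a generator iff g^(82/q) ≢ 1 for every such q.
g = 2: gcd(2, 166) = 2 > 1, not a unit — skip.
g = 3: 3^41 ≡ 1 — hits 1, so not a primitive root.
g = 4: gcd(4, 166) = 2 > 1, not a unit — skip.
g = 5: 5^41 ≡ 165; 5^2 ≡ 25 — none is 1, so 5 is a primitive root.
The smallest primitive root modulo 166 is 5.

5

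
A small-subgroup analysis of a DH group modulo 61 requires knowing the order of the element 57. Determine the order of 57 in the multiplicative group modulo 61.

15

The order of 57 must divide φ(61) = 61 − 1 = 60 = 2^2 · 3 · 5.
Divisors of 60: 1, 2, 3, 4, 5, 6, 10, 12, 15, 20, 30, 60.
Check 57^d mod 61 for each divisor in increasing order:
57^1 ≡ 57
57^2 ≡ 16
57^3 ≡ 58
57^4 ≡ 12
57^5 ≡ 13
57^6 ≡ 9
57^10 ≡ 47
57^12 ≡ 20
57^15 ≡ 1
Hence ord(57) = 15.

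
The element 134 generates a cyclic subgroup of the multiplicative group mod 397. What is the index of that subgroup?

1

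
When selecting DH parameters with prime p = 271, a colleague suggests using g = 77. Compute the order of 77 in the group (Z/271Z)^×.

By Lagrange's theorem, ord_271(77) divides φ(271) = 271 − 1 = 270 = 2 · 3^3 · 5.
Divisors of 270: 1, 2, 3, 5, 6, 9, 10, 15, 18, 27, 30, 45, 54, 90, 135, 270.
Test each divisor d:
77^1 ≡ 77
77^2 ≡ 238
77^3 ≡ 169
77^5 ≡ 114
77^6 ≡ 106
77^9 ≡ 28
77^10 ≡ 259
77^15 ≡ 258
77^18 ≡ 242
77^27 ≡ 1
So ord_271(77) = 27.

27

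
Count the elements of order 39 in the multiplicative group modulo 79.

24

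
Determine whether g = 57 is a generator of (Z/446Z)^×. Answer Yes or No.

Yes

φ(446) = φ(2)·φ(223) = 1·222 = 222 = 2 · 3 · 37.
It suffices to check that the order of 57 is not a proper divisor of 222: compute 57^(222/q) for q ∈ {2, 3, 37}.
57^111 ≡ 445 (mod 446)  [q = 2: ≢ 1 ✓]
57^74 ≡ 39 (mod 446)  [q = 3: ≢ 1 ✓]
57^6 ≡ 351 (mod 446)  [q = 37: ≢ 1 ✓]
None equal 1, so ord_446(57) = 222: 57 is a primitive root.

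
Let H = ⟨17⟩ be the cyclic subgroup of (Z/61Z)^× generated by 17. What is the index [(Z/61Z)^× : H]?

By Lagrange's theorem, ord_61(17) divides φ(61) = 61 − 1 = 60 = 2^2 · 3 · 5.
Divisors of 60: 1, 2, 3, 4, 5, 6, 10, 12, 15, 20, 30, 60.
Test each divisor d:
17^1 ≡ 17 (mod 61)
17^2 ≡ 45 (mod 61)
17^3 ≡ 33 (mod 61)
17^4 ≡ 12 (mod 61)
17^5 ≡ 21 (mod 61)
17^6 ≡ 52 (mod 61)
17^10 ≡ 14 (mod 61)
17^12 ≡ 20 (mod 61)
17^15 ≡ 50 (mod 61)
17^20 ≡ 13 (mod 61)
17^30 ≡ 60 (mod 61)
17^60 ≡ 1 (mod 61) ✓
Thus |⟨17⟩| = ord(17) = 60.
Index = |(Z/61Z)^×| / |⟨17⟩| = 60 / 60 = 1.

1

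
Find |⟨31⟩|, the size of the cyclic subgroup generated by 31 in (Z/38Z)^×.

6

By Lagrange's theorem, ord_38(31) divides φ(38) = φ(2)·φ(19) = 1·18 = 18 = 2 · 3^2.
Divisors of 18: 1, 2, 3, 6, 9, 18.
Compute 31^d (mod 38) for the divisors d until we hit 1:
31^1 ≡ 31
31^2 ≡ 11
31^3 ≡ 37
31^6 ≡ 1
So ord_38(31) = 6.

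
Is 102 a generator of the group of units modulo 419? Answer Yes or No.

φ(419) = 419 − 1 = 418 = 2 · 11 · 19.
It suffices to check that the order of 102 is not a proper divisor of 418: compute 102^(418/q) for q ∈ {2, 11, 19}.
102^209 ≡ 1 (mod 419)  [q = 2: ≡ 1 ✗]
102^38 ≡ 69 (mod 419)  [q = 11: ≢ 1 ✓]
102^22 ≡ 1 (mod 419)  [q = 19: ≡ 1 ✗]
The check at q = 2 fails, so 102 generates a proper subgroup.

No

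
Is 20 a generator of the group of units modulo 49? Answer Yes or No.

φ(49) = φ(7^2) = 7·(7−1) = 42 = 2 · 3 · 7.
Test 20^(42/q) mod 49 for each prime factor q of 42:
20^21 ≡ 48 (mod 49)  [q = 2: ≢ 1 ✓]
20^14 ≡ 1 (mod 49)  [q = 3: ≡ 1 ✗]
20^6 ≡ 22 (mod 49)  [q = 7: ≢ 1 ✓]
Since 20^14 ≡ 1, the order of 20 divides 14 < 42, so 20 is not a primitive root.

No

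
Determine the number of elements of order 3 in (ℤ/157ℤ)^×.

2

φ(157) = 157 − 1 = 156 = 2^2 · 3 · 13.
Since (Z/157Z)^× is cyclic of order 156, the number of elements of order d is φ(d) when d | 156 and 0 otherwise.
3 | 156, and φ(3) = 3 − 1 = 2.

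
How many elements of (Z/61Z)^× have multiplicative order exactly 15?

8

φ(61) = 61 − 1 = 60 = 2^2 · 3 · 5.
(Z/61Z)^× is cyclic (|G| = 60); a cyclic group of order m has exactly φ(d) elements of each order d | m, and none otherwise.
15 = 3 · 5 divides 60, and φ(15) = 8.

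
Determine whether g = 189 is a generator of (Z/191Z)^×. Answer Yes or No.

Yes

φ(191) = 191 − 1 = 190 = 2 · 5 · 19.
Test 189^(190/q) mod 191 for each prime factor q of 190:
189^95 ≡ 190 (mod 191)  [q = 2: ≢ 1 ✓]
189^38 ≡ 49 (mod 191)  [q = 5: ≢ 1 ✓]
189^10 ≡ 69 (mod 191)  [q = 19: ≢ 1 ✓]
All checks pass, so 189 has order 190 and is a primitive root modulo 191.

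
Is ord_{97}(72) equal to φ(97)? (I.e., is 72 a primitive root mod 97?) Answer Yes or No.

No

φ(97) = 97 − 1 = 96 = 2^5 · 3.
72 is a primitive root mod 97 iff 72^(φ(97)/q) ≢ 1 for every prime q | φ(97), i.e. q ∈ {2, 3}.
72^48 ≡ 1 (mod 97)  [q = 2: ≡ 1 ✗]
72^32 ≡ 61 (mod 97)  [q = 3: ≢ 1 ✓]
72^48 ≡ 1 shows ord(72) | 48, strictly less than φ(97); not a primitive root.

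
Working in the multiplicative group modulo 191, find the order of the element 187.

190

Since 187 ∈ (Z/191Z)^×, its order divides φ(191) = 191 − 1 = 190 = 2 · 5 · 19.
Divisors of 190: 1, 2, 5, 10, 19, 38, 95, 190.
Evaluate successive powers at the divisors of 190:
187^1 ≡ 187 (mod 191)
187^2 ≡ 16 (mod 191)
187^5 ≡ 122 (mod 191)
187^10 ≡ 177 (mod 191)
187^19 ≡ 142 (mod 191)
187^38 ≡ 109 (mod 191)
187^95 ≡ 190 (mod 191)
187^190 ≡ 1 (mod 191) ✓
Hence ord(187) = 190.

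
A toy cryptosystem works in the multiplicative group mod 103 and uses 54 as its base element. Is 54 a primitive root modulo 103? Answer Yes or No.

Yes

φ(103) = 103 − 1 = 102 = 2 · 3 · 17.
Test 54^(102/q) mod 103 for each prime factor q of 102:
54^51 ≡ 102 (mod 103)  [q = 2: ≢ 1 ✓]
54^34 ≡ 46 (mod 103)  [q = 3: ≢ 1 ✓]
54^6 ≡ 14 (mod 103)  [q = 17: ≢ 1 ✓]
Every test exponent gives a nontrivial residue, hence 54 generates the full group.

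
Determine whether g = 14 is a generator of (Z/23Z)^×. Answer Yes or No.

Yes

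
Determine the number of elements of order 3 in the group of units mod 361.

2

φ(361) = φ(19^2) = 19·(19−1) = 342 = 2 · 3^2 · 19.
Since (Z/361Z)^× is cyclic of order 342, the number of elements of order d is φ(d) when d | 342 and 0 otherwise.
3 | 342, and φ(3) = 3 − 1 = 2.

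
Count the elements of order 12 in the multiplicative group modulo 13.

4

φ(13) = 13 − 1 = 12 = 2^2 · 3.
In a cyclic group of order 12, there are φ(d) elements of order d for each divisor d of 12, and zero for non-divisors.
12 = 2^2 · 3 divides 12, and φ(12) = 4.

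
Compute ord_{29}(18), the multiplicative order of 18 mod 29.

ord(18) | φ(29) = 29 − 1 = 28 = 2^2 · 7.
Divisors of 28: 1, 2, 4, 7, 14, 28.
Compute 18^d (mod 29) for the divisors d until we hit 1:
18^1 ≡ 18 (mod 29)
18^2 ≡ 5 (mod 29)
18^4 ≡ 25 (mod 29)
18^7 ≡ 17 (mod 29)
18^14 ≡ 28 (mod 29)
18^28 ≡ 1 (mod 29) ✓
Therefore the multiplicative order of 18 modulo 29 is 28.

28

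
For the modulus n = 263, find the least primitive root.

φ(263) = 263 − 1 = 262 = 2 · 131.
g is a primitive root iff g^(262/q) ≢ 1 (mod 263) for each prime q ∈ {2, 131}.
g = 2: 2^131 ≡ 1 — hits 1, so not a primitive root.
g = 3: 3^131 ≡ 1 — hits 1, so not a primitive root.
g = 4: 4^131 ≡ 1 — hits 1, so not a primitive root.
g = 5: 5^131 ≡ 262; 5^2 ≡ 25 — none is 1, so 5 is a primitive root.
Hence the least primitive root of 263 is 5.

5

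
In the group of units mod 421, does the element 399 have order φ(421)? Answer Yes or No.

Yes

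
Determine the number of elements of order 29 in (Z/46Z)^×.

0

φ(46) = φ(2)·φ(23) = 1·22 = 22 = 2 · 11.
In a cyclic group of order 22, there are φ(d) elements of order d for each divisor d of 22, and zero for non-divisors.
Here 22 is not a multiple of 29, so there are no elements of order 29.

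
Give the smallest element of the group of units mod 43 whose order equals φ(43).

3

φ(43) = 43 − 1 = 42 = 2 · 3 · 7.
g is a primitive root iff g^(42/q) ≢ 1 (mod 43) for each prime q ∈ {2, 3, 7}.
g = 2: 2^21 ≡ 42; 2^14 ≡ 1 — hits 1, so not a primitive root.
g = 3: 3^21 ≡ 42; 3^14 ≡ 36; 3^6 ≡ 41 — none is 1, so 3 is a primitive root.
Hence the least primitive root of 43 is 3.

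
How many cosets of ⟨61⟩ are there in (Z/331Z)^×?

15

ord(61) | φ(331) = 331 − 1 = 330 = 2 · 3 · 5 · 11.
Divisors of 330: 1, 2, 3, 5, 6, 10, 11, 15, 22, 30, 33, 55, 66, 110, 165, 330.
Test each divisor d:
61^1 ≡ 61 (mod 331)
61^2 ≡ 80 (mod 331)
61^3 ≡ 246 (mod 331)
61^5 ≡ 151 (mod 331)
61^6 ≡ 274 (mod 331)
61^10 ≡ 293 (mod 331)
61^11 ≡ 330 (mod 331)
61^15 ≡ 220 (mod 331)
61^22 ≡ 1 (mod 331) ✓
So ord_331(61) = 22, hence |⟨61⟩| = 22.
Index = |(Z/331Z)^×| / |⟨61⟩| = 330 / 22 = 15.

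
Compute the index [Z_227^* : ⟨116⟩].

ord(116) | φ(227) = 227 − 1 = 226 = 2 · 113.
Divisors of 226: 1, 2, 113, 226.
Compute 116^d (mod 227) for the divisors d until we hit 1:
116^1 ≡ 116 (mod 227)
116^2 ≡ 63 (mod 227)
116^113 ≡ 1 (mod 227) ✓
So ord_227(116) = 113, hence |⟨116⟩| = 113.
Index = |(Z/227Z)^×| / |⟨116⟩| = 226 / 113 = 2.

2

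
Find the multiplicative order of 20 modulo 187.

Since 20 ∈ (Z/187Z)^×, its order divides φ(187) = φ(11·17) = (11−1)·(17−1) = 10·16 = 160 = 2^5 · 5.
Divisors of 160: 1, 2, 4, 5, 8, 10, 16, 20, 32, 40, 80, 160.
Test each divisor d:
20^1 ≡ 20
20^2 ≡ 26
20^4 ≡ 115
20^5 ≡ 56
20^8 ≡ 135
20^10 ≡ 144
20^16 ≡ 86
20^20 ≡ 166
20^32 ≡ 103
20^40 ≡ 67
20^80 ≡ 1
So ord_187(20) = 80.

80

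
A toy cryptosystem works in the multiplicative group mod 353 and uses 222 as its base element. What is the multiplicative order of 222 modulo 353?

22

ord(222) | φ(353) = 353 − 1 = 352 = 2^5 · 11.
Divisors of 352: 1, 2, 4, 8, 11, 16, 22, 32, 44, 88, 176, 352.
Test each divisor d:
222^1 ≡ 222
222^2 ≡ 217
222^4 ≡ 140
222^8 ≡ 185
222^11 ≡ 352
222^16 ≡ 337
222^22 ≡ 1
So ord_353(222) = 22.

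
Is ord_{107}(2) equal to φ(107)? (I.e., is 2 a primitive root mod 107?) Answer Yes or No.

Yes

φ(107) = 107 − 1 = 106 = 2 · 53.
Test 2^(106/q) mod 107 for each prime factor q of 106:
2^53 ≡ 106 (mod 107)  [q = 2: ≢ 1 ✓]
2^2 ≡ 4 (mod 107)  [q = 53: ≢ 1 ✓]
None equal 1, so ord_107(2) = 106: 2 is a primitive root.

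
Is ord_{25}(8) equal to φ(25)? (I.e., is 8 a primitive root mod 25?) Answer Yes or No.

φ(25) = φ(5^2) = 5·(5−1) = 20 = 2^2 · 5.
Test 8^(20/q) mod 25 for each prime factor q of 20:
8^10 ≡ 24 (mod 25)  [q = 2: ≢ 1 ✓]
8^4 ≡ 21 (mod 25)  [q = 5: ≢ 1 ✓]
Every test exponent gives a nontrivial residue, hence 8 generates the full group.

Yes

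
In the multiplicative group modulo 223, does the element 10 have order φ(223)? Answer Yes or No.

φ(223) = 223 − 1 = 222 = 2 · 3 · 37.
Test 10^(222/q) mod 223 for each prime factor q of 222:
10^111 ≡ 222 (mod 223)  [q = 2: ≢ 1 ✓]
10^74 ≡ 39 (mod 223)  [q = 3: ≢ 1 ✓]
10^6 ≡ 68 (mod 223)  [q = 37: ≢ 1 ✓]
Every test exponent gives a nontrivial residue, hence 10 generates the full group.

Yes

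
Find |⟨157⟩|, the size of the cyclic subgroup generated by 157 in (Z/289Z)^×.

By Lagrange's theorem, ord_289(157) divides φ(289) = φ(17^2) = 17·(17−1) = 272 = 2^4 · 17.
Divisors of 272: 1, 2, 4, 8, 16, 17, 34, 68, 136, 272.
Compute 157^d (mod 289) for the divisors d until we hit 1:
157^1 ≡ 157 (mod 289)
157^2 ≡ 84 (mod 289)
157^4 ≡ 120 (mod 289)
157^8 ≡ 239 (mod 289)
157^16 ≡ 188 (mod 289)
157^17 ≡ 38 (mod 289)
157^34 ≡ 288 (mod 289)
157^68 ≡ 1 (mod 289) ✓
Hence ord(157) = 68.

68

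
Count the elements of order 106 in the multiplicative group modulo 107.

52

φ(107) = 107 − 1 = 106 = 2 · 53.
(Z/107Z)^× is cyclic (|G| = 106); a cyclic group of order m has exactly φ(d) elements of each order d | m, and none otherwise.
106 = 2 · 53 divides 106, and φ(106) = 52.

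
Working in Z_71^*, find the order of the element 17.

10

Since 17 ∈ (Z/71Z)^×, its order divides φ(71) = 71 − 1 = 70 = 2 · 5 · 7.
Divisors of 70: 1, 2, 5, 7, 10, 14, 35, 70.
Test each divisor d:
17^1 ≡ 17 (mod 71)
17^2 ≡ 5 (mod 71)
17^5 ≡ 70 (mod 71)
17^7 ≡ 66 (mod 71)
17^10 ≡ 1 (mod 71) ✓
Therefore the multiplicative order of 17 modulo 71 is 10.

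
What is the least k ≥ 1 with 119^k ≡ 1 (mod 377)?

84

ord(119) | φ(377) = φ(13·29) = (13−1)·(29−1) = 12·28 = 336 = 2^4 · 3 · 7.
Divisors of 336: 1, 2, 3, 4, 6, 7, 8, 12, 14, 16, 21, 24, 28, 42, 48, 56, 84, 112, 168, 336.
Test each divisor d:
119^1 ≡ 119 (mod 377)
119^2 ≡ 212 (mod 377)
119^3 ≡ 346 (mod 377)
119^4 ≡ 81 (mod 377)
119^6 ≡ 207 (mod 377)
119^7 ≡ 128 (mod 377)
119^8 ≡ 152 (mod 377)
119^12 ≡ 248 (mod 377)
119^14 ≡ 173 (mod 377)
119^16 ≡ 107 (mod 377)
119^21 ≡ 278 (mod 377)
119^24 ≡ 53 (mod 377)
119^28 ≡ 146 (mod 377)
119^42 ≡ 376 (mod 377)
119^48 ≡ 170 (mod 377)
119^56 ≡ 204 (mod 377)
119^84 ≡ 1 (mod 377) ✓
The smallest such exponent is 84, so the order of 119 is 84.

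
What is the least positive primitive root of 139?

φ(139) = 139 − 1 = 138 = 2 · 3 · 23.
g is a primitive root iff g^(138/q) ≢ 1 (mod 139) for each prime q ∈ {2, 3, 23}.
g = 2: 2^69 ≡ 138; 2^46 ≡ 96; 2^6 ≡ 64 — none is 1, so 2 is a primitive root.
So 2 is the smallest generator of (Z/139Z)^×.

2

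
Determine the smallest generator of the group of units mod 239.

7

φ(239) = 239 − 1 = 238 = 2 · 7 · 17.
Test candidates g = 2, 3, … against the prime factors q ∈ {2, 7, 17} of φ(239): g is a generator iff g^(238/q) ≢ 1 for every such q.
g = 2: 2^119 ≡ 1 — hits 1, so not a primitive root.
g = 3: 3^119 ≡ 1 — hits 1, so not a primitive root.
g = 4: 4^119 ≡ 1 — hits 1, so not a primitive root.
g = 5: 5^119 ≡ 1 — hits 1, so not a primitive root.
g = 6: 6^119 ≡ 1 — hits 1, so not a primitive root.
g = 7: 7^119 ≡ 238; 7^34 ≡ 24; 7^14 ≡ 211 — none is 1, so 7 is a primitive root.
The smallest primitive root modulo 239 is 7.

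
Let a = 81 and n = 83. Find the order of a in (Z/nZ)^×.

41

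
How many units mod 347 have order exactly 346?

172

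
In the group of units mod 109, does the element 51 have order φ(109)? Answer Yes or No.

Yes

φ(109) = 109 − 1 = 108 = 2^2 · 3^3.
It suffices to check that the order of 51 is not a proper divisor of 108: compute 51^(108/q) for q ∈ {2, 3}.
51^54 ≡ 108 (mod 109)  [q = 2: ≢ 1 ✓]
51^36 ≡ 63 (mod 109)  [q = 3: ≢ 1 ✓]
None equal 1, so ord_109(51) = 108: 51 is a primitive root.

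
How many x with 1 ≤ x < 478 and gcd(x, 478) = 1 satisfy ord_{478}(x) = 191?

0

φ(478) = φ(2)·φ(239) = 1·238 = 238 = 2 · 7 · 17.
Since (Z/478Z)^× is cyclic of order 238, the number of elements of order d is φ(d) when d | 238 and 0 otherwise.
191 does not divide 238, so no element of (Z/478Z)^× has order 191.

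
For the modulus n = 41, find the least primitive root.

6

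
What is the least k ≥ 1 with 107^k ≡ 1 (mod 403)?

Since 107 ∈ (Z/403Z)^×, its order divides φ(403) = φ(13·31) = (13−1)·(31−1) = 12·30 = 360 = 2^3 · 3^2 · 5.
Divisors of 360: 1, 2, 3, 4, 5, 6, 8, 9, 10, 12, 15, 18, 20, 24, 30, 36, 40, 45, 60, 72, 90, 120, 180, 360.
Test each divisor d:
107^1 ≡ 107 (mod 403)
107^2 ≡ 165 (mod 403)
107^3 ≡ 326 (mod 403)
107^4 ≡ 224 (mod 403)
107^5 ≡ 191 (mod 403)
107^6 ≡ 287 (mod 403)
107^8 ≡ 204 (mod 403)
107^9 ≡ 66 (mod 403)
107^10 ≡ 211 (mod 403)
107^12 ≡ 157 (mod 403)
107^15 ≡ 1 (mod 403) ✓
Hence ord(107) = 15.

15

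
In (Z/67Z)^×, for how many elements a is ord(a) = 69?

φ(67) = 67 − 1 = 66 = 2 · 3 · 11.
Since (Z/67Z)^× is cyclic of order 66, the number of elements of order d is φ(d) when d | 66 and 0 otherwise.
Here 66 is not a multiple of 69, so there are no elements of order 69.

0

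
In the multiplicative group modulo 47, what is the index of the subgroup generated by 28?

2

The order of 28 must divide φ(47) = 47 − 1 = 46 = 2 · 23.
Divisors of 46: 1, 2, 23, 46.
Check 28^d mod 47 for each divisor in increasing order:
28^1 ≡ 28 (mod 47)
28^2 ≡ 32 (mod 47)
28^23 ≡ 1 (mod 47) ✓
The order of 28 is 23, so the subgroup it generates has 23 elements.
[(Z/47Z)^× : ⟨28⟩] = 46/23 = 2.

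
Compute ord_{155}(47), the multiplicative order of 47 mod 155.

By Lagrange's theorem, ord_155(47) divides φ(155) = φ(5·31) = (5−1)·(31−1) = 4·30 = 120 = 2^3 · 3 · 5.
Divisors of 120: 1, 2, 3, 4, 5, 6, 8, 10, 12, 15, 20, 24, 30, 40, 60, 120.
Compute 47^d (mod 155) for the divisors d until we hit 1:
47^1 ≡ 47 (mod 155)
47^2 ≡ 39 (mod 155)
47^3 ≡ 128 (mod 155)
47^4 ≡ 126 (mod 155)
47^5 ≡ 32 (mod 155)
47^6 ≡ 109 (mod 155)
47^8 ≡ 66 (mod 155)
47^10 ≡ 94 (mod 155)
47^12 ≡ 101 (mod 155)
47^15 ≡ 63 (mod 155)
47^20 ≡ 1 (mod 155) ✓
Therefore the multiplicative order of 47 modulo 155 is 20.

20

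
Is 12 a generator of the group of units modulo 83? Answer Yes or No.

No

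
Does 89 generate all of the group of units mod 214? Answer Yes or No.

φ(214) = φ(2)·φ(107) = 1·106 = 106 = 2 · 53.
An element g generates (Z/214Z)^× iff g^(106/q) ≢ 1 (mod 214) for each prime q ∈ {2, 53}.
89^53 ≡ 1 (mod 214)  [q = 2: ≡ 1 ✗]
89^2 ≡ 3 (mod 214)  [q = 53: ≢ 1 ✓]
The check at q = 2 fails, so 89 generates a proper subgroup.

No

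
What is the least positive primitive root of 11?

φ(11) = 11 − 1 = 10 = 2 · 5.
g is a primitive root iff g^(10/q) ≢ 1 (mod 11) for each prime q ∈ {2, 5}.
g = 2: 2^5 ≡ 10; 2^2 ≡ 4 — none is 1, so 2 is a primitive root.
Hence the least primitive root of 11 is 2.

2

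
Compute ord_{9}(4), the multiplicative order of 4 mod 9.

3

Since 4 ∈ (Z/9Z)^×, its order divides φ(9) = φ(3^2) = 3·(3−1) = 6 = 2 · 3.
Divisors of 6: 1, 2, 3, 6.
Test each divisor d:
4^1 ≡ 4
4^2 ≡ 7
4^3 ≡ 1
The smallest such exponent is 3, so the order of 4 is 3.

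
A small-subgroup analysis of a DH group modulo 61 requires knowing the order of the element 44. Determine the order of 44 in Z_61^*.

60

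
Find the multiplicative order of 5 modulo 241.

Since 5 ∈ (Z/241Z)^×, its order divides φ(241) = 241 − 1 = 240 = 2^4 · 3 · 5.
Divisors of 240: 1, 2, 3, 4, 5, 6, 8, 10, 12, 15, 16, 20, 24, 30, 40, 48, 60, 80, 120, 240.
Evaluate successive powers at the divisors of 240:
5^1 ≡ 5
5^2 ≡ 25
5^3 ≡ 125
5^4 ≡ 143
5^5 ≡ 233
5^6 ≡ 201
5^8 ≡ 205
5^10 ≡ 64
5^12 ≡ 154
5^15 ≡ 211
5^16 ≡ 91
5^20 ≡ 240
5^24 ≡ 98
5^30 ≡ 177
5^40 ≡ 1
The smallest such exponent is 40, so the order of 5 is 40.

40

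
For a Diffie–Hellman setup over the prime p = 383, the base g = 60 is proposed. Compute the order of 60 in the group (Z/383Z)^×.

Since 60 ∈ (Z/383Z)^×, its order divides φ(383) = 383 − 1 = 382 = 2 · 191.
Divisors of 382: 1, 2, 191, 382.
Evaluate successive powers at the divisors of 382:
60^1 ≡ 60 (mod 383)
60^2 ≡ 153 (mod 383)
60^191 ≡ 382 (mod 383)
60^382 ≡ 1 (mod 383) ✓
The smallest such exponent is 382, so the order of 60 is 382.

382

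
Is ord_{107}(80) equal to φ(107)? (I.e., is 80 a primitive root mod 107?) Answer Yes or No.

φ(107) = 107 − 1 = 106 = 2 · 53.
It suffices to check that the order of 80 is not a proper divisor of 106: compute 80^(106/q) for q ∈ {2, 53}.
80^53 ≡ 106 (mod 107)  [q = 2: ≢ 1 ✓]
80^2 ≡ 87 (mod 107)  [q = 53: ≢ 1 ✓]
All checks pass, so 80 has order 106 and is a primitive root modulo 107.

Yes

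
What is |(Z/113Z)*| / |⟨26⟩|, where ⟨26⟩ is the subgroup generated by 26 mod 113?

ord(26) | φ(113) = 113 − 1 = 112 = 2^4 · 7.
Divisors of 112: 1, 2, 4, 7, 8, 14, 16, 28, 56, 112.
Compute 26^d (mod 113) for the divisors d until we hit 1:
26^1 ≡ 26 (mod 113)
26^2 ≡ 111 (mod 113)
26^4 ≡ 4 (mod 113)
26^7 ≡ 18 (mod 113)
26^8 ≡ 16 (mod 113)
26^14 ≡ 98 (mod 113)
26^16 ≡ 30 (mod 113)
26^28 ≡ 112 (mod 113)
26^56 ≡ 1 (mod 113) ✓
Thus |⟨26⟩| = ord(26) = 56.
Index = |(Z/113Z)^×| / |⟨26⟩| = 112 / 56 = 2.

2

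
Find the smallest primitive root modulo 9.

2

φ(9) = φ(3^2) = 3·(3−1) = 6 = 2 · 3.
Test candidates g = 2, 3, … against the prime factors q ∈ {2, 3} of φ(9): g is a generator iff g^(6/q) ≢ 1 for every such q.
g = 2: 2^3 ≡ 8; 2^2 ≡ 4 — none is 1, so 2 is a primitive root.
Hence the least primitive root of 9 is 2.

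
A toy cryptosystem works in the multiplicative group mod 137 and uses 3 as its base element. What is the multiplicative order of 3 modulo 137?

136

The order of 3 must divide φ(137) = 137 − 1 = 136 = 2^3 · 17.
Divisors of 136: 1, 2, 4, 8, 17, 34, 68, 136.
Test each divisor d:
3^1 ≡ 3
3^2 ≡ 9
3^4 ≡ 81
3^8 ≡ 122
3^17 ≡ 127
3^34 ≡ 100
3^68 ≡ 136
3^136 ≡ 1
Therefore the multiplicative order of 3 modulo 137 is 136.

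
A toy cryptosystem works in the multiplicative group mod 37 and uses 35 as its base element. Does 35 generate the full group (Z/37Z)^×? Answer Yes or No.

Yes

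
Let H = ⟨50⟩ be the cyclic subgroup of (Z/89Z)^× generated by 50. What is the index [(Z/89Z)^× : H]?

4

The order of 50 must divide φ(89) = 89 − 1 = 88 = 2^3 · 11.
Divisors of 88: 1, 2, 4, 8, 11, 22, 44, 88.
Compute 50^d (mod 89) for the divisors d until we hit 1:
50^1 ≡ 50
50^2 ≡ 8
50^4 ≡ 64
50^8 ≡ 2
50^11 ≡ 88
50^22 ≡ 1
Thus |⟨50⟩| = ord(50) = 22.
[(Z/89Z)^× : ⟨50⟩] = 88/22 = 4.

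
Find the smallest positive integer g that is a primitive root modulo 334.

φ(334) = φ(2)·φ(167) = 1·166 = 166 = 2 · 83.
Test candidates g = 2, 3, … against the prime factors q ∈ {2, 83} of φ(334): g is a generator iff g^(166/q) ≢ 1 for every such q.
g = 2: gcd(2, 334) = 2 > 1, not a unit — skip.
g = 3: 3^83 ≡ 1 — hits 1, so not a primitive root.
g = 4: gcd(4, 334) = 2 > 1, not a unit — skip.
g = 5: 5^83 ≡ 333; 5^2 ≡ 25 — none is 1, so 5 is a primitive root.
Hence the least primitive root of 334 is 5.

5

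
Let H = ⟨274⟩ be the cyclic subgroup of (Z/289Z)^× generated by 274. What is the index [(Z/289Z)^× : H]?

2

By Lagrange's theorem, ord_289(274) divides φ(289) = φ(17^2) = 17·(17−1) = 272 = 2^4 · 17.
Divisors of 272: 1, 2, 4, 8, 16, 17, 34, 68, 136, 272.
Test each divisor d:
274^1 ≡ 274
274^2 ≡ 225
274^4 ≡ 50
274^8 ≡ 188
274^16 ≡ 86
274^17 ≡ 155
274^34 ≡ 38
274^68 ≡ 288
274^136 ≡ 1
Thus |⟨274⟩| = ord(274) = 136.
[(Z/289Z)^× : ⟨274⟩] = 272/136 = 2.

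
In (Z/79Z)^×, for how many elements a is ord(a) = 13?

12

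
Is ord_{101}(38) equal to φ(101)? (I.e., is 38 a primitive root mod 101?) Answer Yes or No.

Yes

φ(101) = 101 − 1 = 100 = 2^2 · 5^2.
An element g generates (Z/101Z)^× iff g^(100/q) ≢ 1 (mod 101) for each prime q ∈ {2, 5}.
38^50 ≡ 100 (mod 101)  [q = 2: ≢ 1 ✓]
38^20 ≡ 36 (mod 101)  [q = 5: ≢ 1 ✓]
Every test exponent gives a nontrivial residue, hence 38 generates the full group.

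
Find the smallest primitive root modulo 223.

3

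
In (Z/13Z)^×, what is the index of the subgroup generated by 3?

The order of 3 must divide φ(13) = 13 − 1 = 12 = 2^2 · 3.
Divisors of 12: 1, 2, 3, 4, 6, 12.
Check 3^d mod 13 for each divisor in increasing order:
3^1 ≡ 3
3^2 ≡ 9
3^3 ≡ 1
So ord_13(3) = 3, hence |⟨3⟩| = 3.
[(Z/13Z)^× : ⟨3⟩] = 12/3 = 4.

4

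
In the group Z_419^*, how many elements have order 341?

0

φ(419) = 419 − 1 = 418 = 2 · 11 · 19.
In a cyclic group of order 418, there are φ(d) elements of order d for each divisor d of 418, and zero for non-divisors.
Since 341 ∤ 418, the count is 0.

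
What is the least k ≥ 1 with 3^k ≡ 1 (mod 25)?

20

By Lagrange's theorem, ord_25(3) divides φ(25) = φ(5^2) = 5·(5−1) = 20 = 2^2 · 5.
Divisors of 20: 1, 2, 4, 5, 10, 20.
Evaluate successive powers at the divisors of 20:
3^1 ≡ 3
3^2 ≡ 9
3^4 ≡ 6
3^5 ≡ 18
3^10 ≡ 24
3^20 ≡ 1
The smallest such exponent is 20, so the order of 3 is 20.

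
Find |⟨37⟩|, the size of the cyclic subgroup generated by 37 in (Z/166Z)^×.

Since 37 ∈ (Z/166Z)^×, its order divides φ(166) = φ(2)·φ(83) = 1·82 = 82 = 2 · 41.
Divisors of 82: 1, 2, 41, 82.
Evaluate successive powers at the divisors of 82:
37^1 ≡ 37
37^2 ≡ 41
37^41 ≡ 1
The smallest such exponent is 41, so the order of 37 is 41.

41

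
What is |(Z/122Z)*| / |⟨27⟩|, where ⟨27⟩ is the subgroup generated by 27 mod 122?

6

Since 27 ∈ (Z/122Z)^×, its order divides φ(122) = φ(2)·φ(61) = 1·60 = 60 = 2^2 · 3 · 5.
Divisors of 60: 1, 2, 3, 4, 5, 6, 10, 12, 15, 20, 30, 60.
Test each divisor d:
27^1 ≡ 27 (mod 122)
27^2 ≡ 119 (mod 122)
27^3 ≡ 41 (mod 122)
27^4 ≡ 9 (mod 122)
27^5 ≡ 121 (mod 122)
27^6 ≡ 95 (mod 122)
27^10 ≡ 1 (mod 122) ✓
So ord_122(27) = 10, hence |⟨27⟩| = 10.
Index = |(Z/122Z)^×| / |⟨27⟩| = 60 / 10 = 6.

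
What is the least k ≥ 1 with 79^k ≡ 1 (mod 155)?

30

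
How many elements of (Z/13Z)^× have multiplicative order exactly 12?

4

φ(13) = 13 − 1 = 12 = 2^2 · 3.
In a cyclic group of order 12, there are φ(d) elements of order d for each divisor d of 12, and zero for non-divisors.
12 = 2^2 · 3 divides 12, and φ(12) = 4.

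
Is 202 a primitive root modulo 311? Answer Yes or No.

φ(311) = 311 − 1 = 310 = 2 · 5 · 31.
202 is a primitive root mod 311 iff 202^(φ(311)/q) ≢ 1 for every prime q | φ(311), i.e. q ∈ {2, 5, 31}.
202^155 ≡ 310 (mod 311)  [q = 2: ≢ 1 ✓]
202^62 ≡ 216 (mod 311)  [q = 5: ≢ 1 ✓]
202^10 ≡ 89 (mod 311)  [q = 31: ≢ 1 ✓]
Every test exponent gives a nontrivial residue, hence 202 generates the full group.

Yes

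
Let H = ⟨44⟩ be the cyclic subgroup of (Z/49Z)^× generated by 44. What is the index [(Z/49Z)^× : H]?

2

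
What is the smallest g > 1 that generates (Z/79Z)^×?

3

φ(79) = 79 − 1 = 78 = 2 · 3 · 13.
Test candidates g = 2, 3, … against the prime factors q ∈ {2, 3, 13} of φ(79): g is a generator iff g^(78/q) ≢ 1 for every such q.
g = 2: 2^39 ≡ 1 — hits 1, so not a primitive root.
g = 3: 3^39 ≡ 78; 3^26 ≡ 23; 3^6 ≡ 18 — none is 1, so 3 is a primitive root.
The smallest primitive root modulo 79 is 3.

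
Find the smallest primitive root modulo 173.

φ(173) = 173 − 1 = 172 = 2^2 · 43.
g is a primitive root iff g^(172/q) ≢ 1 (mod 173) for each prime q ∈ {2, 43}.
g = 2: 2^86 ≡ 172; 2^4 ≡ 16 — none is 1, so 2 is a primitive root.
So 2 is the smallest generator of (Z/173Z)^×.

2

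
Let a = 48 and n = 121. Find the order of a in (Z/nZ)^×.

55

Since 48 ∈ (Z/121Z)^×, its order divides φ(121) = φ(11^2) = 11·(11−1) = 110 = 2 · 5 · 11.
Divisors of 110: 1, 2, 5, 10, 11, 22, 55, 110.
Check 48^d mod 121 for each divisor in increasing order:
48^1 ≡ 48 (mod 121)
48^2 ≡ 5 (mod 121)
48^5 ≡ 111 (mod 121)
48^10 ≡ 100 (mod 121)
48^11 ≡ 81 (mod 121)
48^22 ≡ 27 (mod 121)
48^55 ≡ 1 (mod 121) ✓
The smallest such exponent is 55, so the order of 48 is 55.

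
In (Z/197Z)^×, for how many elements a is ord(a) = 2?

φ(197) = 197 − 1 = 196 = 2^2 · 7^2.
(Z/197Z)^× is cyclic (|G| = 196); a cyclic group of order m has exactly φ(d) elements of each order d | m, and none otherwise.
2 | 196, and φ(2) = 2 − 1 = 1.

1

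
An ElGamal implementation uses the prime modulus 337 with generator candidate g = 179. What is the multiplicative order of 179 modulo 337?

42

Since 179 ∈ (Z/337Z)^×, its order divides φ(337) = 337 − 1 = 336 = 2^4 · 3 · 7.
Divisors of 336: 1, 2, 3, 4, 6, 7, 8, 12, 14, 16, 21, 24, 28, 42, 48, 56, 84, 112, 168, 336.
Test each divisor d:
179^1 ≡ 179
179^2 ≡ 26
179^3 ≡ 273
179^4 ≡ 2
179^6 ≡ 52
179^7 ≡ 209
179^8 ≡ 4
179^12 ≡ 8
179^14 ≡ 208
179^16 ≡ 16
179^21 ≡ 336
179^24 ≡ 64
179^28 ≡ 128
179^42 ≡ 1
Hence ord(179) = 42.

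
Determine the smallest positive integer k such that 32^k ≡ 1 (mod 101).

By Lagrange's theorem, ord_101(32) divides φ(101) = 101 − 1 = 100 = 2^2 · 5^2.
Divisors of 100: 1, 2, 4, 5, 10, 20, 25, 50, 100.
Check 32^d mod 101 for each divisor in increasing order:
32^1 ≡ 32
32^2 ≡ 14
32^4 ≡ 95
32^5 ≡ 10
32^10 ≡ 100
32^20 ≡ 1
Hence ord(32) = 20.

20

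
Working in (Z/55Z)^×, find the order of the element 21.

Since 21 ∈ (Z/55Z)^×, its order divides φ(55) = φ(5·11) = (5−1)·(11−1) = 4·10 = 40 = 2^3 · 5.
Divisors of 40: 1, 2, 4, 5, 8, 10, 20, 40.
Evaluate successive powers at the divisors of 40:
21^1 ≡ 21 (mod 55)
21^2 ≡ 1 (mod 55) ✓
So ord_55(21) = 2.

2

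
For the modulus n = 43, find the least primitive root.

φ(43) = 43 − 1 = 42 = 2 · 3 · 7.
Test candidates g = 2, 3, … against the prime factors q ∈ {2, 3, 7} of φ(43): g is a generator iff g^(42/q) ≢ 1 for every such q.
g = 2: 2^21 ≡ 42; 2^14 ≡ 1 — hits 1, so not a primitive root.
g = 3: 3^21 ≡ 42; 3^14 ≡ 36; 3^6 ≡ 41 — none is 1, so 3 is a primitive root.
So 3 is the smallest generator of (Z/43Z)^×.

3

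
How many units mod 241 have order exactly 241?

0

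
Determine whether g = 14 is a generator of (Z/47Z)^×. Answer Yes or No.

No

φ(47) = 47 − 1 = 46 = 2 · 23.
An element g generates (Z/47Z)^× iff g^(46/q) ≢ 1 (mod 47) for each prime q ∈ {2, 23}.
14^23 ≡ 1 (mod 47)  [q = 2: ≡ 1 ✗]
14^2 ≡ 8 (mod 47)  [q = 23: ≢ 1 ✓]
Since 14^23 ≡ 1, the order of 14 divides 23 < 46, so 14 is not a primitive root.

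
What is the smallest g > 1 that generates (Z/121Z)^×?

φ(121) = φ(11^2) = 11·(11−1) = 110 = 2 · 5 · 11.
Test candidates g = 2, 3, … against the prime factors q ∈ {2, 5, 11} of φ(121): g is a generator iff g^(110/q) ≢ 1 for every such q.
g = 2: 2^55 ≡ 120; 2^22 ≡ 81; 2^10 ≡ 56 — none is 1, so 2 is a primitive root.
Hence the least primitive root of 121 is 2.

2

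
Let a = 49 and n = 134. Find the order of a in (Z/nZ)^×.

33

The order of 49 must divide φ(134) = φ(2)·φ(67) = 1·66 = 66 = 2 · 3 · 11.
Divisors of 66: 1, 2, 3, 6, 11, 22, 33, 66.
Test each divisor d:
49^1 ≡ 49
49^2 ≡ 123
49^3 ≡ 131
49^6 ≡ 9
49^11 ≡ 29
49^22 ≡ 37
49^33 ≡ 1
Therefore the multiplicative order of 49 modulo 134 is 33.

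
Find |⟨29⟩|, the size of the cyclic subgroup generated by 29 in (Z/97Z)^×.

96

The order of 29 must divide φ(97) = 97 − 1 = 96 = 2^5 · 3.
Divisors of 96: 1, 2, 3, 4, 6, 8, 12, 16, 24, 32, 48, 96.
Check 29^d mod 97 for each divisor in increasing order:
29^1 ≡ 29 (mod 97)
29^2 ≡ 65 (mod 97)
29^3 ≡ 42 (mod 97)
29^4 ≡ 54 (mod 97)
29^6 ≡ 18 (mod 97)
29^8 ≡ 6 (mod 97)
29^12 ≡ 33 (mod 97)
29^16 ≡ 36 (mod 97)
29^24 ≡ 22 (mod 97)
29^32 ≡ 35 (mod 97)
29^48 ≡ 96 (mod 97)
29^96 ≡ 1 (mod 97) ✓
So ord_97(29) = 96.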